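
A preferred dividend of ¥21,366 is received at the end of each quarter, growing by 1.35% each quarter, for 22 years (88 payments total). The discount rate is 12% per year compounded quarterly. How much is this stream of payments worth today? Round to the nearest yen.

Periodic rate r = 0.12/4 per quarter; n is counted in quarters.
Growing ordinary annuity: PV = PMT₁ × [1 − ((1+g)/(1+r))^n] / (r − g) = 21,366 × [1 − ((1+0.0135)/(1+r))^88] / (r − 0.0135) = ¥982,262.

¥982,262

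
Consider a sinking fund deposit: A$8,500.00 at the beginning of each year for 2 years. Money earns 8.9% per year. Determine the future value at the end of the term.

This is an annuity due: 2 deposits of A$8,500.00 at the beginning of each year.
Periodic rate r = 0.089 per year.
FV = PMT × [((1+r)^n − 1)/r] × (1+r) = 8,500 × [(1+r)^2 − 1] / r × (1+r) = A$19,336.83

A$19,336.83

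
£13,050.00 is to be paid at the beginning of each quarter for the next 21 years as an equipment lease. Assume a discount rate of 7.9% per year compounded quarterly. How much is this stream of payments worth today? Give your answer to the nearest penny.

£543,473.26

This is an annuity due: 84 payments of £13,050.00 at the beginning of each quarter.
Periodic rate r = 0.079/4 per quarter; n is counted in quarters.
PV = PMT × [(1 − (1+r)^−n)/r] × (1+r) = 13,050 × [1 − (1+r)^−84] / r × (1+r) = £543,473.26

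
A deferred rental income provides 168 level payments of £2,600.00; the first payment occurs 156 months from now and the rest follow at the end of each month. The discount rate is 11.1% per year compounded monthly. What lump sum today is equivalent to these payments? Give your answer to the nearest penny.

Ordinary annuity of 168 payments, first payment at period 156.
Periodic rate r = 0.111/12 per month; n is counted in months.
The ordinary-annuity PV formula values the stream one period before the first payment (period 155); discount that back 155 periods:
PV₀ = 2,600 × [1 − (1+r)^−168] / r × (1+r)^−155 = £53,093.96

£53,093.96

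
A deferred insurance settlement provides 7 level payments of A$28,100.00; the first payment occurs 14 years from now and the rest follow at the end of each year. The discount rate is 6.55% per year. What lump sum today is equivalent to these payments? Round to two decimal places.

Ordinary annuity of 7 payments, first payment at period 14.
Periodic rate r = 0.0655 per year.
The ordinary-annuity PV formula values the stream one period before the first payment (period 13); discount that back 13 periods:
PV₀ = 28,100 × [1 − (1+r)^−7] / r × (1+r)^−13 = A$67,435.10

A$67,435.10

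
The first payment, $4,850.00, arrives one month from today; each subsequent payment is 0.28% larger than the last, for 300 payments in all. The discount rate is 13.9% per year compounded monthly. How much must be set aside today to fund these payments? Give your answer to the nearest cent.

Periodic rate r = 0.139/12 per month; n is counted in months.
Growing ordinary annuity: PV = PMT₁ × [1 − ((1+g)/(1+r))^n] / (r − g) = 4,850 × [1 − ((1+0.0028)/(1+r))^300] / (r − 0.0028) = $511,828.74.

$511,828.74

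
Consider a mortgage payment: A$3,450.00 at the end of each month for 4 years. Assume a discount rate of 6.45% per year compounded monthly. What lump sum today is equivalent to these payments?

A$145,619.40

This is an ordinary annuity: 48 payments of A$3,450.00 at the end of each month.
Periodic rate r = 0.0645/12 per month; n is counted in months.
PV = PMT × [(1 − (1+r)^−n)/r] = 3,450 × [1 − (1+r)^−48] / r = A$145,619.40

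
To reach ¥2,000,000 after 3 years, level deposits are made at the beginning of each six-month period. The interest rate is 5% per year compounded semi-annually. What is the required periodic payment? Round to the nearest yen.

Level annuity due; solve FV = PMT × [((1+r)^n − 1)/r] × (1+r) for PMT.
Periodic rate r = 0.05/2 per half-year; n is counted in half-years.
With n = 6: PMT = 2,000,000 / ([((1+r)^n − 1)/r] × (1+r)) = ¥305,463

¥305,463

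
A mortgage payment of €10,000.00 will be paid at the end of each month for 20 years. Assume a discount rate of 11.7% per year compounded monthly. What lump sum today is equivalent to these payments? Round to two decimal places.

This is an ordinary annuity: 240 payments of €10,000.00 at the end of each month.
Periodic rate r = 0.117/12 per month; n is counted in months.
PV = PMT × [(1 − (1+r)^−n)/r] = 10,000 × [1 − (1+r)^−240] / r = €925,717.32

€925,717.32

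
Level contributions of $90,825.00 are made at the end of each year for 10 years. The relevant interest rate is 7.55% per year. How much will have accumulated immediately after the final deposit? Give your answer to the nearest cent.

$1,287,956.06

This is an ordinary annuity: 10 deposits of $90,825.00 at the end of each year.
Periodic rate r = 0.0755 per year.
FV = PMT × [((1+r)^n − 1)/r] = 90,825 × [(1+r)^10 − 1] / r = $1,287,956.06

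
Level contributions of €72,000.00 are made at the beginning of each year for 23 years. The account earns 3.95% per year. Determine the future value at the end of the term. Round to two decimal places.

This is an annuity due: 23 deposits of €72,000.00 at the beginning of each year.
Periodic rate r = 0.0395 per year.
FV = PMT × [((1+r)^n − 1)/r] × (1+r) = 72,000 × [(1+r)^23 − 1] / r × (1+r) = €2,723,952.35

€2,723,952.35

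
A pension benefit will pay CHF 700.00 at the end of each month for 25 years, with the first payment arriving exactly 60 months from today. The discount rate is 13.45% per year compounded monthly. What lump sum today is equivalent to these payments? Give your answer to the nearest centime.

CHF 31,214.06

Ordinary annuity of 300 payments, first payment at period 60.
Periodic rate r = 0.1345/12 per month; n is counted in months.
The ordinary-annuity PV formula values the stream one period before the first payment (period 59); discount that back 59 periods:
PV₀ = 700 × [1 − (1+r)^−300] / r × (1+r)^−59 = CHF 31,214.06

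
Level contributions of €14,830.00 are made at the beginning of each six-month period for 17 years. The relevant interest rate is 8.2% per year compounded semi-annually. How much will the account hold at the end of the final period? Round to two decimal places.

This is an annuity due: 34 deposits of €14,830.00 at the beginning of each six-month period.
Periodic rate r = 0.082/2 per half-year; n is counted in half-years.
FV = PMT × [((1+r)^n − 1)/r] × (1+r) = 14,830 × [(1+r)^34 − 1] / r × (1+r) = €1,099,620.62

€1,099,620.62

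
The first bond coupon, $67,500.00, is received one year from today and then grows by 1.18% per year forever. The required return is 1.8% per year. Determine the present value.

Periodic rate r = 0.018 per year.
Growing perpetuity (Gordon): PV = PMT₁ / (r − g) = 67,500 / (r − 0.0118) = $10,887,096.77.

$10,887,096.77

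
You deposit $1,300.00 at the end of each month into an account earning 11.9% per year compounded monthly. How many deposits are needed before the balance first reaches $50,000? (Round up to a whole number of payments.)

Periodic rate r = 0.119/12 per month; n is counted in months.
Ordinary annuity FV: 50,000 = 1,300 × [((1+r)^n − 1)/r].
(1+r)^n = 1 + 50,000 × r / 1,300, so n = ln(1 + 50,000·r/1,300) / ln(1+r) = 32.74.
Round up to a whole number of payments: n = 33.

33 payments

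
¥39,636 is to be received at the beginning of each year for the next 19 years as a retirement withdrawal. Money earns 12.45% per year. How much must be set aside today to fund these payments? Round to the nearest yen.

¥319,481

This is an annuity due: 19 payments of ¥39,636 at the beginning of each year.
Periodic rate r = 0.1245 per year.
PV = PMT × [(1 − (1+r)^−n)/r] × (1+r) = 39,636 × [1 − (1+r)^−19] / r × (1+r) = ¥319,481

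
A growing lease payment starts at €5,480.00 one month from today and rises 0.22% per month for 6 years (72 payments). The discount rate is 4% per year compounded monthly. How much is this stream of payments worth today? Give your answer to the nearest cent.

Periodic rate r = 0.04/12 per month; n is counted in months.
Growing ordinary annuity: PV = PMT₁ × [1 − ((1+g)/(1+r))^n] / (r − g) = 5,480 × [1 − ((1+0.0022)/(1+r))^72] / (r − 0.0022) = €377,887.65.

€377,887.65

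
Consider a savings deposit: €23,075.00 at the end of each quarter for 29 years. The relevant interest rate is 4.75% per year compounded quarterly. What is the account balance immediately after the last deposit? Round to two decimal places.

€5,699,150.49

This is an ordinary annuity: 116 deposits of €23,075.00 at the end of each quarter.
Periodic rate r = 0.0475/4 per quarter; n is counted in quarters.
FV = PMT × [((1+r)^n − 1)/r] = 23,075 × [(1+r)^116 − 1] / r = €5,699,150.49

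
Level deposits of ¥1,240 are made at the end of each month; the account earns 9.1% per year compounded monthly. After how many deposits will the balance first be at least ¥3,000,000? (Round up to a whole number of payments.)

Periodic rate r = 0.091/12 per month; n is counted in months.
Ordinary annuity FV: 3,000,000 = 1,240 × [((1+r)^n − 1)/r].
(1+r)^n = 1 + 3,000,000 × r / 1,240, so n = ln(1 + 3,000,000·r/1,240) / ln(1+r) = 392.14.
Round up to a whole number of payments: n = 393.

393 payments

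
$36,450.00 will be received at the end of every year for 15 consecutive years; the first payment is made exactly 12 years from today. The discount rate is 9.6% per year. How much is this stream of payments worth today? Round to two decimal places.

$103,496.39

Ordinary annuity of 15 payments, first payment at period 12.
Periodic rate r = 0.096 per year.
The ordinary-annuity PV formula values the stream one period before the first payment (period 11); discount that back 11 periods:
PV₀ = 36,450 × [1 − (1+r)^−15] / r × (1+r)^−11 = $103,496.39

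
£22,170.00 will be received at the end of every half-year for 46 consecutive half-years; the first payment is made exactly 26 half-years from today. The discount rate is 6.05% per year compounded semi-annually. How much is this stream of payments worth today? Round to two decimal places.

Ordinary annuity of 46 payments, first payment at period 26.
Periodic rate r = 0.0605/2 per half-year; n is counted in half-years.
The ordinary-annuity PV formula values the stream one period before the first payment (period 25); discount that back 25 periods:
PV₀ = 22,170 × [1 − (1+r)^−46] / r × (1+r)^−25 = £259,585.08

£259,585.08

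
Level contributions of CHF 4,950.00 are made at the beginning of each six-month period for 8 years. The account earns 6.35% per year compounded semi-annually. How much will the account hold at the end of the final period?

This is an annuity due: 16 deposits of CHF 4,950.00 at the beginning of each six-month period.
Periodic rate r = 0.0635/2 per half-year; n is counted in half-years.
FV = PMT × [((1+r)^n − 1)/r] × (1+r) = 4,950 × [(1+r)^16 − 1] / r × (1+r) = CHF 104,377.51

CHF 104,377.51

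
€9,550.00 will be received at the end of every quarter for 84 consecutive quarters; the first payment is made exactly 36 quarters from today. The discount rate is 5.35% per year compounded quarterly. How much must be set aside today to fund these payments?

€301,578.26

Ordinary annuity of 84 payments, first payment at period 36.
Periodic rate r = 0.0535/4 per quarter; n is counted in quarters.
The ordinary-annuity PV formula values the stream one period before the first payment (period 35); discount that back 35 periods:
PV₀ = 9,550 × [1 − (1+r)^−84] / r × (1+r)^−35 = €301,578.26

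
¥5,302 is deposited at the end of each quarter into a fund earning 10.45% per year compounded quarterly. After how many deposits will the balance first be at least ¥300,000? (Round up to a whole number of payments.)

36 payments

Periodic rate r = 0.1045/4 per quarter; n is counted in quarters.
Ordinary annuity FV: 300,000 = 5,302 × [((1+r)^n − 1)/r].
(1+r)^n = 1 + 300,000 × r / 5,302, so n = ln(1 + 300,000·r/5,302) / ln(1+r) = 35.19.
Round up to a whole number of payments: n = 36.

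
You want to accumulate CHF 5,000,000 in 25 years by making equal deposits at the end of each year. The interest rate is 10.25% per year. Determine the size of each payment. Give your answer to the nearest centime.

CHF 48,961.54

Level ordinary annuity; solve FV = PMT × [((1+r)^n − 1)/r] for PMT.
Periodic rate r = 0.1025 per year.
With n = 25: PMT = 5,000,000 / ([((1+r)^n − 1)/r]) = CHF 48,961.54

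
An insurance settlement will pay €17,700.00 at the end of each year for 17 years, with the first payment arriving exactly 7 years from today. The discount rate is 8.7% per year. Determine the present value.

Ordinary annuity of 17 payments, first payment at period 7.
Periodic rate r = 0.087 per year.
The ordinary-annuity PV formula values the stream one period before the first payment (period 6); discount that back 6 periods:
PV₀ = 17,700 × [1 − (1+r)^−17] / r × (1+r)^−6 = €93,466.45

€93,466.45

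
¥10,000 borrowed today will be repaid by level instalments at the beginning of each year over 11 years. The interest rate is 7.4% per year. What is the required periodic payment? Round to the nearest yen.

Level annuity due; solve PV = PMT × [(1 − (1+r)^−n)/r] × (1+r) for PMT.
Periodic rate r = 0.074 per year.
With n = 11: PMT = 10,000 / ([(1 − (1+r)^−n)/r] × (1+r)) = ¥1,267

¥1,267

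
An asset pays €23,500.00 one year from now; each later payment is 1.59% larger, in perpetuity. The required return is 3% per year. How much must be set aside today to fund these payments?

€1,666,666.67

Periodic rate r = 0.03 per year.
Growing perpetuity (Gordon): PV = PMT₁ / (r − g) = 23,500 / (r − 0.0159) = €1,666,666.67.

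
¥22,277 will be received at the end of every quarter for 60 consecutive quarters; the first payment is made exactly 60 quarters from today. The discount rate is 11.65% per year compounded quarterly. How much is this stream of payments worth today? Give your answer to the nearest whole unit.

¥115,483

Ordinary annuity of 60 payments, first payment at period 60.
Periodic rate r = 0.1165/4 per quarter; n is counted in quarters.
The ordinary-annuity PV formula values the stream one period before the first payment (period 59); discount that back 59 periods:
PV₀ = 22,277 × [1 − (1+r)^−60] / r × (1+r)^−59 = ¥115,483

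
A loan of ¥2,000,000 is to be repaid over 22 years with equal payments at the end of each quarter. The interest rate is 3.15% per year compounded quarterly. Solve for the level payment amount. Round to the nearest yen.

¥31,591

Level ordinary annuity; solve PV = PMT × [(1 − (1+r)^−n)/r] for PMT.
Periodic rate r = 0.0315/4 per quarter; n is counted in quarters.
With n = 88: PMT = 2,000,000 / ([(1 − (1+r)^−n)/r]) = ¥31,591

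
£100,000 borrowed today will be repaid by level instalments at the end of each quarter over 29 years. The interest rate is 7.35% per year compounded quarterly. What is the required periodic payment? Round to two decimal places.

Level ordinary annuity; solve PV = PMT × [(1 − (1+r)^−n)/r] for PMT.
Periodic rate r = 0.0735/4 per quarter; n is counted in quarters.
With n = 116: PMT = 100,000 / ([(1 − (1+r)^−n)/r]) = £2,090.39

£2,090.39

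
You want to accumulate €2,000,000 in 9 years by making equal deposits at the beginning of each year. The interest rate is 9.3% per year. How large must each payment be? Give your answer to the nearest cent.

€138,771.44

Level annuity due; solve FV = PMT × [((1+r)^n − 1)/r] × (1+r) for PMT.
Periodic rate r = 0.093 per year.
With n = 9: PMT = 2,000,000 / ([((1+r)^n − 1)/r] × (1+r)) = €138,771.44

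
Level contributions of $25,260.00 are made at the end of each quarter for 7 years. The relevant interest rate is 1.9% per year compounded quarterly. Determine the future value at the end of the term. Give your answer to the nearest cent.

$754,558.13

This is an ordinary annuity: 28 deposits of $25,260.00 at the end of each quarter.
Periodic rate r = 0.019/4 per quarter; n is counted in quarters.
FV = PMT × [((1+r)^n − 1)/r] = 25,260 × [(1+r)^28 − 1] / r = $754,558.13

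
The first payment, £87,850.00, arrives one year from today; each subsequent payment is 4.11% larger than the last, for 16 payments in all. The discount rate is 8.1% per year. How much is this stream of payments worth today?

Periodic rate r = 0.081 per year.
Growing ordinary annuity: PV = PMT₁ × [1 − ((1+g)/(1+r))^n] / (r − g) = 87,850 × [1 − ((1+0.0411)/(1+r))^16] / (r − 0.0411) = £995,505.54.

£995,505.54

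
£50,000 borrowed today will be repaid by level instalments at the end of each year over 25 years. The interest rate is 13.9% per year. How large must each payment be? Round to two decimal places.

Level ordinary annuity; solve PV = PMT × [(1 − (1+r)^−n)/r] for PMT.
Periodic rate r = 0.139 per year.
With n = 25: PMT = 50,000 / ([(1 − (1+r)^−n)/r]) = £7,229.25

£7,229.25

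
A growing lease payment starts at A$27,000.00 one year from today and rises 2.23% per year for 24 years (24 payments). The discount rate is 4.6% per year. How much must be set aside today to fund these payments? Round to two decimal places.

Periodic rate r = 0.046 per year.
Growing ordinary annuity: PV = PMT₁ × [1 − ((1+g)/(1+r))^n] / (r − g) = 27,000 × [1 − ((1+0.0223)/(1+r))^24] / (r − 0.0223) = A$481,982.86.

A$481,982.86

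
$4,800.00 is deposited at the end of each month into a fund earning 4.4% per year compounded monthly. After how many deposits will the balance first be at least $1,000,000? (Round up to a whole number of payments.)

156 payments

Periodic rate r = 0.044/12 per month; n is counted in months.
Ordinary annuity FV: 1,000,000 = 4,800 × [((1+r)^n − 1)/r].
(1+r)^n = 1 + 1,000,000 × r / 4,800, so n = ln(1 + 1,000,000·r/4,800) / ln(1+r) = 155.06.
Round up to a whole number of payments: n = 156.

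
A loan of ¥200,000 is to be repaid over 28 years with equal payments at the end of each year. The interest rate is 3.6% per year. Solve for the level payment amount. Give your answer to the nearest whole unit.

¥11,455

Level ordinary annuity; solve PV = PMT × [(1 − (1+r)^−n)/r] for PMT.
Periodic rate r = 0.036 per year.
With n = 28: PMT = 200,000 / ([(1 − (1+r)^−n)/r]) = ¥11,455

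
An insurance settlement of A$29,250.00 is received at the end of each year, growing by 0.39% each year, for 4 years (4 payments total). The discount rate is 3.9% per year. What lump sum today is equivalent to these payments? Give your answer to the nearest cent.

Periodic rate r = 0.039 per year.
Growing ordinary annuity: PV = PMT₁ × [1 − ((1+g)/(1+r))^n] / (r − g) = 29,250 × [1 − ((1+0.0039)/(1+r))^4] / (r − 0.0039) = A$107,029.43.

A$107,029.43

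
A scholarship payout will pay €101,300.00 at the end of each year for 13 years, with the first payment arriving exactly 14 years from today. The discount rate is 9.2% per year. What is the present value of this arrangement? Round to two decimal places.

€238,998.36

Ordinary annuity of 13 payments, first payment at period 14.
Periodic rate r = 0.092 per year.
The ordinary-annuity PV formula values the stream one period before the first payment (period 13); discount that back 13 periods:
PV₀ = 101,300 × [1 − (1+r)^−13] / r × (1+r)^−13 = €238,998.36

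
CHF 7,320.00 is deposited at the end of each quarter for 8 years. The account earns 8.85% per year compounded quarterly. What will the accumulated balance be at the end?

This is an ordinary annuity: 32 deposits of CHF 7,320.00 at the end of each quarter.
Periodic rate r = 0.0885/4 per quarter; n is counted in quarters.
FV = PMT × [((1+r)^n − 1)/r] = 7,320 × [(1+r)^32 − 1] / r = CHF 335,585.01

CHF 335,585.01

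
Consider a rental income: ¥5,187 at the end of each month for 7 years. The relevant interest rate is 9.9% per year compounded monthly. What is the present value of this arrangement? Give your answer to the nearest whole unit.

This is an ordinary annuity: 84 payments of ¥5,187 at the end of each month.
Periodic rate r = 0.099/12 per month; n is counted in months.
PV = PMT × [(1 − (1+r)^−n)/r] = 5,187 × [1 − (1+r)^−84] / r = ¥313,422

¥313,422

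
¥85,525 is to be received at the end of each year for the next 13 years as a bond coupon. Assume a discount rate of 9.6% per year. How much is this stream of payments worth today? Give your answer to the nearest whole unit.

This is an ordinary annuity: 13 payments of ¥85,525 at the end of each year.
Periodic rate r = 0.096 per year.
PV = PMT × [(1 − (1+r)^−n)/r] = 85,525 × [1 − (1+r)^−13] / r = ¥620,312

¥620,312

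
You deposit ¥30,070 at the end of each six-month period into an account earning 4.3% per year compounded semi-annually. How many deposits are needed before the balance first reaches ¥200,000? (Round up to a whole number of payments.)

7 payments

Periodic rate r = 0.043/2 per half-year; n is counted in half-years.
Ordinary annuity FV: 200,000 = 30,070 × [((1+r)^n − 1)/r].
(1+r)^n = 1 + 200,000 × r / 30,070, so n = ln(1 + 200,000·r/30,070) / ln(1+r) = 6.28.
Round up to a whole number of payments: n = 7.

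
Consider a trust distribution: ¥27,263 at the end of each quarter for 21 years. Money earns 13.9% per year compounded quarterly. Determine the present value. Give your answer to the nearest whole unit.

¥740,038

This is an ordinary annuity: 84 payments of ¥27,263 at the end of each quarter.
Periodic rate r = 0.139/4 per quarter; n is counted in quarters.
PV = PMT × [(1 − (1+r)^−n)/r] = 27,263 × [1 − (1+r)^−84] / r = ¥740,038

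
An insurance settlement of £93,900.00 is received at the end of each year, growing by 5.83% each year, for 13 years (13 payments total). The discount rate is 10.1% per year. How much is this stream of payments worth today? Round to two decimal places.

Periodic rate r = 0.101 per year.
Growing ordinary annuity: PV = PMT₁ × [1 − ((1+g)/(1+r))^n] / (r − g) = 93,900 × [1 − ((1+0.0583)/(1+r))^13] / (r − 0.0583) = £884,089.98.

£884,089.98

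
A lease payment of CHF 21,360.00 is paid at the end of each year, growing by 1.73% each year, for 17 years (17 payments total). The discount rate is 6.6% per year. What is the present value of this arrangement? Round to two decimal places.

CHF 240,526.92

Periodic rate r = 0.066 per year.
Growing ordinary annuity: PV = PMT₁ × [1 − ((1+g)/(1+r))^n] / (r − g) = 21,360 × [1 − ((1+0.0173)/(1+r))^17] / (r − 0.0173) = CHF 240,526.92.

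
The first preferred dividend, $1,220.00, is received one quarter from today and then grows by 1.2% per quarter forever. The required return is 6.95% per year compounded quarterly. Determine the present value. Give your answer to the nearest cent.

Periodic rate r = 0.0695/4 per quarter.
Growing perpetuity (Gordon): PV = PMT₁ / (r − g) = 1,220 / (r − 0.012) = $226,976.74.

$226,976.74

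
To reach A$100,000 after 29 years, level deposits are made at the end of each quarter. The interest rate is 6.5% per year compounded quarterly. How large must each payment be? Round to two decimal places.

Level ordinary annuity; solve FV = PMT × [((1+r)^n − 1)/r] for PMT.
Periodic rate r = 0.065/4 per quarter; n is counted in quarters.
With n = 116: PMT = 100,000 / ([((1+r)^n − 1)/r]) = A$296.14

A$296.14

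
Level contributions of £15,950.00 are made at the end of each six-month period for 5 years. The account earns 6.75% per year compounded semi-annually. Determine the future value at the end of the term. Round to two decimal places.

£186,038.36

This is an ordinary annuity: 10 deposits of £15,950.00 at the end of each six-month period.
Periodic rate r = 0.0675/2 per half-year; n is counted in half-years.
FV = PMT × [((1+r)^n − 1)/r] = 15,950 × [(1+r)^10 − 1] / r = £186,038.36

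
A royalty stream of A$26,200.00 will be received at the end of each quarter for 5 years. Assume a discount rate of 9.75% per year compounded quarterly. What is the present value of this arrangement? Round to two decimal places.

A$410,857.78

This is an ordinary annuity: 20 payments of A$26,200.00 at the end of each quarter.
Periodic rate r = 0.0975/4 per quarter; n is counted in quarters.
PV = PMT × [(1 − (1+r)^−n)/r] = 26,200 × [1 − (1+r)^−20] / r = A$410,857.78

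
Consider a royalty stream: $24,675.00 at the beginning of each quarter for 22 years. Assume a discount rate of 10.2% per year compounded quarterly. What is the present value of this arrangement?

This is an annuity due: 88 payments of $24,675.00 at the beginning of each quarter.
Periodic rate r = 0.102/4 per quarter; n is counted in quarters.
PV = PMT × [(1 − (1+r)^−n)/r] × (1+r) = 24,675 × [1 − (1+r)^−88] / r × (1+r) = $884,100.41

$884,100.41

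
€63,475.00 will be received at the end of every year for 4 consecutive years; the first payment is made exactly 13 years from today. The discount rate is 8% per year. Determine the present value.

€83,488.11

Ordinary annuity of 4 payments, first payment at period 13.
Periodic rate r = 0.08 per year.
The ordinary-annuity PV formula values the stream one period before the first payment (period 12); discount that back 12 periods:
PV₀ = 63,475 × [1 − (1+r)^−4] / r × (1+r)^−12 = €83,488.11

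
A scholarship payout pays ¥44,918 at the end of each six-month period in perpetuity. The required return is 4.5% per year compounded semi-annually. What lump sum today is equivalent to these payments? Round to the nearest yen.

¥1,996,356

Periodic rate r = 0.045/2 per half-year.
Level perpetuity: PV = PMT / r = 44,918 / (0.045/2) = ¥1,996,356.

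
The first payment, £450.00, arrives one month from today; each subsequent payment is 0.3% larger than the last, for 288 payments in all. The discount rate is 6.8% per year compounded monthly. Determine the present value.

£90,200.30

Periodic rate r = 0.068/12 per month; n is counted in months.
Growing ordinary annuity: PV = PMT₁ × [1 − ((1+g)/(1+r))^n] / (r − g) = 450 × [1 − ((1+0.003)/(1+r))^288] / (r − 0.003) = £90,200.30.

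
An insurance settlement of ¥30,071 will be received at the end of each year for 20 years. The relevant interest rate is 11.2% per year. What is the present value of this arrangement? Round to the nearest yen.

¥236,367

This is an ordinary annuity: 20 payments of ¥30,071 at the end of each year.
Periodic rate r = 0.112 per year.
PV = PMT × [(1 − (1+r)^−n)/r] = 30,071 × [1 − (1+r)^−20] / r = ¥236,367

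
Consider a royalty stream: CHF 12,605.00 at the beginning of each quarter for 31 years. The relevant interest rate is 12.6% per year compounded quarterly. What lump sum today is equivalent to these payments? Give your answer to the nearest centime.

CHF 403,942.75

This is an annuity due: 124 payments of CHF 12,605.00 at the beginning of each quarter.
Periodic rate r = 0.126/4 per quarter; n is counted in quarters.
PV = PMT × [(1 − (1+r)^−n)/r] × (1+r) = 12,605 × [1 − (1+r)^−124] / r × (1+r) = CHF 403,942.75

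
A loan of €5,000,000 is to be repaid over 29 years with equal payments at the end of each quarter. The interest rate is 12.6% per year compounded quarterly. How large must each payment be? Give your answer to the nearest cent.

Level ordinary annuity; solve PV = PMT × [(1 − (1+r)^−n)/r] for PMT.
Periodic rate r = 0.126/4 per quarter; n is counted in quarters.
With n = 116: PMT = 5,000,000 / ([(1 − (1+r)^−n)/r]) = €161,935.17

€161,935.17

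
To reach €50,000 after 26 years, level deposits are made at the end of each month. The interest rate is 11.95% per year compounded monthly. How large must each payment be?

Level ordinary annuity; solve FV = PMT × [((1+r)^n − 1)/r] for PMT.
Periodic rate r = 0.1195/12 per month; n is counted in months.
With n = 312: PMT = 50,000 / ([((1+r)^n − 1)/r]) = €23.70

€23.70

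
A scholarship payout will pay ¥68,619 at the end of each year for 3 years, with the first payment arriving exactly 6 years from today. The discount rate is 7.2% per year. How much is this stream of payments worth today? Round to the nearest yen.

Ordinary annuity of 3 payments, first payment at period 6.
Periodic rate r = 0.072 per year.
The ordinary-annuity PV formula values the stream one period before the first payment (period 5); discount that back 5 periods:
PV₀ = 68,619 × [1 − (1+r)^−3] / r × (1+r)^−5 = ¥126,736

¥126,736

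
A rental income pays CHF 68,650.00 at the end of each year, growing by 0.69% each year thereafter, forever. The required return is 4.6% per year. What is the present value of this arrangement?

CHF 1,755,754.48

Periodic rate r = 0.046 per year.
Growing perpetuity (Gordon): PV = PMT₁ / (r − g) = 68,650 / (r − 0.0069) = CHF 1,755,754.48.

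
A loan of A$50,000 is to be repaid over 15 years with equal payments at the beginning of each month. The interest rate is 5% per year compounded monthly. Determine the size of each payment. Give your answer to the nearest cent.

A$393.76

Level annuity due; solve PV = PMT × [(1 − (1+r)^−n)/r] × (1+r) for PMT.
Periodic rate r = 0.05/12 per month; n is counted in months.
With n = 180: PMT = 50,000 / ([(1 − (1+r)^−n)/r] × (1+r)) = A$393.76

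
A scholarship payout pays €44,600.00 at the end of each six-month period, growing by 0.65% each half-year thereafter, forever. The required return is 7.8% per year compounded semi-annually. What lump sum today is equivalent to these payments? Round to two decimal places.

€1,372,307.69

Periodic rate r = 0.078/2 per half-year.
Growing perpetuity (Gordon): PV = PMT₁ / (r − g) = 44,600 / (r − 0.0065) = €1,372,307.69.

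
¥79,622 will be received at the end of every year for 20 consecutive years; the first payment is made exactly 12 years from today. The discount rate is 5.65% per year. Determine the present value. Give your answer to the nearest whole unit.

¥513,409

Ordinary annuity of 20 payments, first payment at period 12.
Periodic rate r = 0.0565 per year.
The ordinary-annuity PV formula values the stream one period before the first payment (period 11); discount that back 11 periods:
PV₀ = 79,622 × [1 − (1+r)^−20] / r × (1+r)^−11 = ¥513,409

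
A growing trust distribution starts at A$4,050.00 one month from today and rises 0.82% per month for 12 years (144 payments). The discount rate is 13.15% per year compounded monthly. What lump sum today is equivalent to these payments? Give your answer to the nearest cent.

Periodic rate r = 0.1315/12 per month; n is counted in months.
Growing ordinary annuity: PV = PMT₁ × [1 − ((1+g)/(1+r))^n] / (r − g) = 4,050 × [1 − ((1+0.0082)/(1+r))^144] / (r − 0.0082) = A$477,575.70.

A$477,575.70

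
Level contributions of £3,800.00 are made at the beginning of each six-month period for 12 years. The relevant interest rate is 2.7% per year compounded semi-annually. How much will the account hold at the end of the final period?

£108,308.15

This is an annuity due: 24 deposits of £3,800.00 at the beginning of each six-month period.
Periodic rate r = 0.027/2 per half-year; n is counted in half-years.
FV = PMT × [((1+r)^n − 1)/r] × (1+r) = 3,800 × [(1+r)^24 − 1] / r × (1+r) = £108,308.15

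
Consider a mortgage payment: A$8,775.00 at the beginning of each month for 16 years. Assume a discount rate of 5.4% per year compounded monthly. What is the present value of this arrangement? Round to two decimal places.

This is an annuity due: 192 payments of A$8,775.00 at the beginning of each month.
Periodic rate r = 0.054/12 per month; n is counted in months.
PV = PMT × [(1 − (1+r)^−n)/r] × (1+r) = 8,775 × [1 − (1+r)^−192] / r × (1+r) = A$1,131,602.93

A$1,131,602.93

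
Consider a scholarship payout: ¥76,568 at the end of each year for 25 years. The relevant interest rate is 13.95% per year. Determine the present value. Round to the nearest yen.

This is an ordinary annuity: 25 payments of ¥76,568 at the end of each year.
Periodic rate r = 0.1395 per year.
PV = PMT × [(1 − (1+r)^−n)/r] = 76,568 × [1 − (1+r)^−25] / r = ¥527,904

¥527,904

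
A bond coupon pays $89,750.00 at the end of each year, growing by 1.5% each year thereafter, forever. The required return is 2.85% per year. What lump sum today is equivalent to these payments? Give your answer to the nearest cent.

$6,648,148.15

Periodic rate r = 0.0285 per year.
Growing perpetuity (Gordon): PV = PMT₁ / (r − g) = 89,750 / (r − 0.015) = $6,648,148.15.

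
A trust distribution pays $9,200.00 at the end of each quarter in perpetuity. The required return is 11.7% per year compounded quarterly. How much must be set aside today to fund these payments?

$314,529.91

Periodic rate r = 0.117/4 per quarter.
Level perpetuity: PV = PMT / r = 9,200 / (0.117/4) = $314,529.91.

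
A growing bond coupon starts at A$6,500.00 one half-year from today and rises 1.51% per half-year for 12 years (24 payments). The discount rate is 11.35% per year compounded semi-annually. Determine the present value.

Periodic rate r = 0.1135/2 per half-year; n is counted in half-years.
Growing ordinary annuity: PV = PMT₁ × [1 − ((1+g)/(1+r))^n] / (r − g) = 6,500 × [1 − ((1+0.0151)/(1+r))^24] / (r − 0.0151) = A$96,609.11.

A$96,609.11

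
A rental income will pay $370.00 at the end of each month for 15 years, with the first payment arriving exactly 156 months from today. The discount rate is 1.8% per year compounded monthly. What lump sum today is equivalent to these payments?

Ordinary annuity of 180 payments, first payment at period 156.
Periodic rate r = 0.018/12 per month; n is counted in months.
The ordinary-annuity PV formula values the stream one period before the first payment (period 155); discount that back 155 periods:
PV₀ = 370 × [1 − (1+r)^−180] / r × (1+r)^−155 = $46,236.13

$46,236.13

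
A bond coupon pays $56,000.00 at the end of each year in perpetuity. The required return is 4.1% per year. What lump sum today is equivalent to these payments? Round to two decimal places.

Periodic rate r = 0.041 per year.
Level perpetuity: PV = PMT / r = 56,000 / (0.041) = $1,365,853.66.

$1,365,853.66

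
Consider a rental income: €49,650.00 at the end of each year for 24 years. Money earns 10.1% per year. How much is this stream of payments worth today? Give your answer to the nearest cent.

€442,752.42

This is an ordinary annuity: 24 payments of €49,650.00 at the end of each year.
Periodic rate r = 0.101 per year.
PV = PMT × [(1 − (1+r)^−n)/r] = 49,650 × [1 − (1+r)^−24] / r = €442,752.42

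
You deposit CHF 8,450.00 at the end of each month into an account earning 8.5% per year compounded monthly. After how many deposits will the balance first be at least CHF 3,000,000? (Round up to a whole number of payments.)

179 payments

Periodic rate r = 0.085/12 per month; n is counted in months.
Ordinary annuity FV: 3,000,000 = 8,450 × [((1+r)^n − 1)/r].
(1+r)^n = 1 + 3,000,000 × r / 8,450, so n = ln(1 + 3,000,000·r/8,450) / ln(1+r) = 178.08.
Round up to a whole number of payments: n = 179.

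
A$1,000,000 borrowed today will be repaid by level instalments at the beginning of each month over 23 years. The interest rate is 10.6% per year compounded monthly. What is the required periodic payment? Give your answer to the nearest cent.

Level annuity due; solve PV = PMT × [(1 − (1+r)^−n)/r] × (1+r) for PMT.
Periodic rate r = 0.106/12 per month; n is counted in months.
With n = 276: PMT = 1,000,000 / ([(1 − (1+r)^−n)/r] × (1+r)) = A$9,603.76

A$9,603.76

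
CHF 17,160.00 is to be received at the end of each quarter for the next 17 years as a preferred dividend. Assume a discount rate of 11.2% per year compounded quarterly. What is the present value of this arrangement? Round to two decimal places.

This is an ordinary annuity: 68 payments of CHF 17,160.00 at the end of each quarter.
Periodic rate r = 0.112/4 per quarter; n is counted in quarters.
PV = PMT × [(1 − (1+r)^−n)/r] = 17,160 × [1 − (1+r)^−68] / r = CHF 519,138.18

CHF 519,138.18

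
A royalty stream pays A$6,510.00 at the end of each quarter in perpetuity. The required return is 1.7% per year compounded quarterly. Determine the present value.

A$1,531,764.71

Periodic rate r = 0.017/4 per quarter.
Level perpetuity: PV = PMT / r = 6,510 / (0.017/4) = A$1,531,764.71.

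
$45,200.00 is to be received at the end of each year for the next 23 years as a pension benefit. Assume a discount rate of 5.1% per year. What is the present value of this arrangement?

$603,977.82

This is an ordinary annuity: 23 payments of $45,200.00 at the end of each year.
Periodic rate r = 0.051 per year.
PV = PMT × [(1 − (1+r)^−n)/r] = 45,200 × [1 − (1+r)^−23] / r = $603,977.82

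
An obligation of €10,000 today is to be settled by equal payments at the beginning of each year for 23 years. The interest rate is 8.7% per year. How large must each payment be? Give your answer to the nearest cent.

€938.08

Level annuity due; solve PV = PMT × [(1 − (1+r)^−n)/r] × (1+r) for PMT.
Periodic rate r = 0.087 per year.
With n = 23: PMT = 10,000 / ([(1 − (1+r)^−n)/r] × (1+r)) = €938.08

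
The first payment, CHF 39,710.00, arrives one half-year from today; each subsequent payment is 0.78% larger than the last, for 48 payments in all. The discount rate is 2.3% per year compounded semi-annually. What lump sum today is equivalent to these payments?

Periodic rate r = 0.023/2 per half-year; n is counted in half-years.
Growing ordinary annuity: PV = PMT₁ × [1 − ((1+g)/(1+r))^n] / (r − g) = 39,710 × [1 − ((1+0.0078)/(1+r))^48] / (r − 0.0078) = CHF 1,731,146.14.

CHF 1,731,146.14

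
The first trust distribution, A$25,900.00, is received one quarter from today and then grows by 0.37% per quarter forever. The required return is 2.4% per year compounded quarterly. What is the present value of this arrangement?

A$11,260,869.57

Periodic rate r = 0.024/4 per quarter.
Growing perpetuity (Gordon): PV = PMT₁ / (r − g) = 25,900 / (r − 0.0037) = A$11,260,869.57.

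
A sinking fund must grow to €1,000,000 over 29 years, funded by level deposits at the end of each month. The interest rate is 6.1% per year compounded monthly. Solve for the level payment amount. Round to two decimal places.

Level ordinary annuity; solve FV = PMT × [((1+r)^n − 1)/r] for PMT.
Periodic rate r = 0.061/12 per month; n is counted in months.
With n = 348: PMT = 1,000,000 / ([((1+r)^n − 1)/r]) = €1,050.54

€1,050.54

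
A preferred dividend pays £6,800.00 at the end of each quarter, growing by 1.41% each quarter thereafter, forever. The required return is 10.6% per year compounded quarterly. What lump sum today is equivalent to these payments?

£548,387.10

Periodic rate r = 0.106/4 per quarter.
Growing perpetuity (Gordon): PV = PMT₁ / (r − g) = 6,800 / (r − 0.0141) = £548,387.10.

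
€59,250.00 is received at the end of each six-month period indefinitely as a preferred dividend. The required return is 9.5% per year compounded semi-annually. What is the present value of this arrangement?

€1,247,368.42

Periodic rate r = 0.095/2 per half-year.
Level perpetuity: PV = PMT / r = 59,250 / (0.095/2) = €1,247,368.42.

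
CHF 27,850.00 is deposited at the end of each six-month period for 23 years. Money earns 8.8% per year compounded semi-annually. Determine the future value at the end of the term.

This is an ordinary annuity: 46 deposits of CHF 27,850.00 at the end of each six-month period.
Periodic rate r = 0.088/2 per half-year; n is counted in half-years.
FV = PMT × [((1+r)^n − 1)/r] = 27,850 × [(1+r)^46 − 1] / r = CHF 3,954,750.22

CHF 3,954,750.22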